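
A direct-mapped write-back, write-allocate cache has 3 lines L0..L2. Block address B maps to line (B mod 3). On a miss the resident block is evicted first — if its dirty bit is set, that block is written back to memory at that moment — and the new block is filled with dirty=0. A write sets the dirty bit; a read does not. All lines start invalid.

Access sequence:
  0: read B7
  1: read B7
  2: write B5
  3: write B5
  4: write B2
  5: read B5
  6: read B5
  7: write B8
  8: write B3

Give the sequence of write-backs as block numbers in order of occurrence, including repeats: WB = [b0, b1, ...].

0: R B7 → L1 miss [-]
1: R B7 → L1 hit [-]
2: W B5 → L2 miss [D]
3: W B5 → L2 hit [D]
4: W B2 → L2 miss wb→B5 [D]
5: R B5 → L2 miss wb→B2 [-]
6: R B5 → L2 hit [-]
7: W B8 → L2 miss [D]
8: W B3 → L0 miss [D]

WB = [5, 2]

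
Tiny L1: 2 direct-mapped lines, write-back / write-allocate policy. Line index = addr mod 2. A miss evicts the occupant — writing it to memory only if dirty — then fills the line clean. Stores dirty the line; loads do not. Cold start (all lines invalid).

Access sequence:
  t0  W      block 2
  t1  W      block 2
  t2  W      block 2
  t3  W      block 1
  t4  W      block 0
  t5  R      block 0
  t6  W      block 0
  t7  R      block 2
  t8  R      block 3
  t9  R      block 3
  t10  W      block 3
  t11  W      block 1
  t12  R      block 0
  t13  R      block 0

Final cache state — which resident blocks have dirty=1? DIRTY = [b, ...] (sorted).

  0 | W B2 → L0 miss [D]
  1 | W B2 → L0 hit [D]
  2 | W B2 → L0 hit [D]
  3 | W B1 → L1 miss [D]
  4 | W B0 → L0 miss wb→B2 [D]
  5 | R B0 → L0 hit [D]
  6 | W B0 → L0 hit [D]
  7 | R B2 → L0 miss wb→B0 [-]
  8 | R B3 → L1 miss wb→B1 [-]
  9 | R B3 → L1 hit [-]
  10 | W B3 → L1 hit [D]
  11 | W B1 → L1 miss wb→B3 [D]
  12 | R B0 → L0 miss [-]
  13 | R B0 → L0 hit [-]

DIRTY = [1]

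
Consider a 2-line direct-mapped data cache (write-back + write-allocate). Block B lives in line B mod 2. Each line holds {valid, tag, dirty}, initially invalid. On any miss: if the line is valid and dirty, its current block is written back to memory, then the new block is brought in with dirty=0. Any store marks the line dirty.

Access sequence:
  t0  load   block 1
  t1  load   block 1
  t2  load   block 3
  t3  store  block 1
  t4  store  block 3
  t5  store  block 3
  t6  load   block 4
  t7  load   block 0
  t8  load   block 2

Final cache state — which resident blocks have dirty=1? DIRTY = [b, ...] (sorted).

0: R B1 -> L1 miss  d=-]
1: R B1 -> L1 hit  d=-]
2: R B3 -> L1 miss  d=-]
3: W B1 -> L1 miss  d=D]
4: W B3 -> L1 miss wb->B1  d=D]
5: W B3 -> L1 hit  d=D]
6: R B4 -> L0 miss  d=-]
7: R B0 -> L0 miss  d=-]
8: R B2 -> L0 miss  d=-]

DIRTY = [3]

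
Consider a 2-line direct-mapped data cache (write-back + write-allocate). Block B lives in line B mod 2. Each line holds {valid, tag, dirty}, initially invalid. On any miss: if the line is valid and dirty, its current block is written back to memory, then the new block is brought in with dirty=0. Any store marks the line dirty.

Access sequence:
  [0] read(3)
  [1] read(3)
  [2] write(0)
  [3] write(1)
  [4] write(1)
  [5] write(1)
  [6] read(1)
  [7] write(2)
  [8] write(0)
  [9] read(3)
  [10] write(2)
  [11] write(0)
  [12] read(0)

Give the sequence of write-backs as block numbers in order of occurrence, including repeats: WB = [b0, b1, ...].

WB = [0, 2, 1, 0, 2]

  0 | R B3 → L1 miss [-]
  1 | R B3 → L1 hit [-]
  2 | W B0 → L0 miss [D]
  3 | W B1 → L1 miss [D]
  4 | W B1 → L1 hit [D]
  5 | W B1 → L1 hit [D]
  6 | R B1 → L1 hit [D]
  7 | W B2 → L0 miss wb→B0 [D]
  8 | W B0 → L0 miss wb→B2 [D]
  9 | R B3 → L1 miss wb→B1 [-]
  10 | W B2 → L0 miss wb→B0 [D]
  11 | W B0 → L0 miss wb→B2 [D]
  12 | R B0 → L0 hit [D]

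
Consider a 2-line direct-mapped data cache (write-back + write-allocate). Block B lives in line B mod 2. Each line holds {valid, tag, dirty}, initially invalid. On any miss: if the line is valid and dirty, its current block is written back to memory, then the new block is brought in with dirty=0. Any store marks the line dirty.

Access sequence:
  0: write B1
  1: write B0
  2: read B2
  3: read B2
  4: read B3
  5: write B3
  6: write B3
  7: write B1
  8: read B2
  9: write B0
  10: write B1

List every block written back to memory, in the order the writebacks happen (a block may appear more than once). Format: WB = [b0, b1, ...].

  0 | W B1 → L1 miss [D]
  1 | W B0 → L0 miss [D]
  2 | R B2 → L0 miss wb→B0 [-]
  3 | R B2 → L0 hit [-]
  4 | R B3 → L1 miss wb→B1 [-]
  5 | W B3 → L1 hit [D]
  6 | W B3 → L1 hit [D]
  7 | W B1 → L1 miss wb→B3 [D]
  8 | R B2 → L0 hit [-]
  9 | W B0 → L0 miss [D]
  10 | W B1 → L1 hit [D]

WB = [0, 1, 3]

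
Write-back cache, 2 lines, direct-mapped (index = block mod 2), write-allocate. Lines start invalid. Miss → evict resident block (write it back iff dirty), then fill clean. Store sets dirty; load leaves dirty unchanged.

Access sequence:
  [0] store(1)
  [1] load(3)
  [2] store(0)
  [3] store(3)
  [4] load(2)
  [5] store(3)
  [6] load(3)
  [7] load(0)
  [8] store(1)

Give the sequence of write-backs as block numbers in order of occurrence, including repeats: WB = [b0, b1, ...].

0: W B1 -> L1 miss  d=D]
1: R B3 -> L1 miss wb->B1  d=-]
2: W B0 -> L0 miss  d=D]
3: W B3 -> L1 hit  d=D]
4: R B2 -> L0 miss wb->B0  d=-]
5: W B3 -> L1 hit  d=D]
6: R B3 -> L1 hit  d=D]
7: R B0 -> L0 miss  d=-]
8: W B1 -> L1 miss wb->B3  d=D]

WB = [1, 0, 3]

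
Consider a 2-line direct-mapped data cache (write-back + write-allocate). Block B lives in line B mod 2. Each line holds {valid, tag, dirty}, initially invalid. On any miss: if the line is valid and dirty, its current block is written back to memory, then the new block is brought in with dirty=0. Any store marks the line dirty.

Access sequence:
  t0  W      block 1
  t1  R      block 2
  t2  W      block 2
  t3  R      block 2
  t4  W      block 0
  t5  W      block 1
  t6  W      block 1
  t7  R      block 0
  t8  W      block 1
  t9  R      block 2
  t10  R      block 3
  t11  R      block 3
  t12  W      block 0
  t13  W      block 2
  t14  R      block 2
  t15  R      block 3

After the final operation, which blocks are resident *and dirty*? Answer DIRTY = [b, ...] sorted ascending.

DIRTY = [2]

  0 | W B1 → L1 miss [D]
  1 | R B2 → L0 miss [-]
  2 | W B2 → L0 hit [D]
  3 | R B2 → L0 hit [D]
  4 | W B0 → L0 miss wb→B2 [D]
  5 | W B1 → L1 hit [D]
  6 | W B1 → L1 hit [D]
  7 | R B0 → L0 hit [D]
  8 | W B1 → L1 hit [D]
  9 | R B2 → L0 miss wb→B0 [-]
  10 | R B3 → L1 miss wb→B1 [-]
  11 | R B3 → L1 hit [-]
  12 | W B0 → L0 miss [D]
  13 | W B2 → L0 miss wb→B0 [D]
  14 | R B2 → L0 hit [D]
  15 | R B3 → L1 hit [-]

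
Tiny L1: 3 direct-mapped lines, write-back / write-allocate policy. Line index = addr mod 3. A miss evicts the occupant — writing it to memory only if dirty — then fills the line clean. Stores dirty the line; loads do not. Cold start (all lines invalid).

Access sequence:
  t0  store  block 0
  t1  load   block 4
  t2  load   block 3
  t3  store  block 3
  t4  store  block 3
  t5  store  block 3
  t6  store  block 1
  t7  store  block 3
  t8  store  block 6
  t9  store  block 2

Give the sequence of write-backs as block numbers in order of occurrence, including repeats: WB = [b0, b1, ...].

0: W B0 -> L0 miss  d=D]
1: R B4 -> L1 miss  d=-]
2: R B3 -> L0 miss wb->B0  d=-]
3: W B3 -> L0 hit  d=D]
4: W B3 -> L0 hit  d=D]
5: W B3 -> L0 hit  d=D]
6: W B1 -> L1 miss  d=D]
7: W B3 -> L0 hit  d=D]
8: W B6 -> L0 miss wb->B3  d=D]
9: W B2 -> L2 miss  d=D]

WB = [0, 3]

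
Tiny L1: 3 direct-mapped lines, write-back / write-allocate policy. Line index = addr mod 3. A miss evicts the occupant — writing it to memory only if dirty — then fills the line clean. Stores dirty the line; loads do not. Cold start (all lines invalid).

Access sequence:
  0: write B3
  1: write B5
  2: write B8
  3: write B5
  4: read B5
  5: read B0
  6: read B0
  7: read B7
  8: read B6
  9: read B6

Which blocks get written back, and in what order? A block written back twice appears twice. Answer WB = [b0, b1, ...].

WB = [5, 8, 3]

0: W B3 -> L0 miss  d=D]
1: W B5 -> L2 miss  d=D]
2: W B8 -> L2 miss wb->B5  d=D]
3: W B5 -> L2 miss wb->B8  d=D]
4: R B5 -> L2 hit  d=D]
5: R B0 -> L0 miss wb->B3  d=-]
6: R B0 -> L0 hit  d=-]
7: R B7 -> L1 miss  d=-]
8: R B6 -> L0 miss  d=-]
9: R B6 -> L0 hit  d=-]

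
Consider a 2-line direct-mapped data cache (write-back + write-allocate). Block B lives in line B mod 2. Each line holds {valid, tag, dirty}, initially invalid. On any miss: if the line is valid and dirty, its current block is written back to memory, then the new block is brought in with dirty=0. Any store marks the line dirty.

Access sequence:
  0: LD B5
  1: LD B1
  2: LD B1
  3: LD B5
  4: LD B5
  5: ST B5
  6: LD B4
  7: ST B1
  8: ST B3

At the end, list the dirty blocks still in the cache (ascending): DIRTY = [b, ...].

DIRTY = [3]

  0 | R B5 → L1 miss [-]
  1 | R B1 → L1 miss [-]
  2 | R B1 → L1 hit [-]
  3 | R B5 → L1 miss [-]
  4 | R B5 → L1 hit [-]
  5 | W B5 → L1 hit [D]
  6 | R B4 → L0 miss [-]
  7 | W B1 → L1 miss wb→B5 [D]
  8 | W B3 → L1 miss wb→B1 [D]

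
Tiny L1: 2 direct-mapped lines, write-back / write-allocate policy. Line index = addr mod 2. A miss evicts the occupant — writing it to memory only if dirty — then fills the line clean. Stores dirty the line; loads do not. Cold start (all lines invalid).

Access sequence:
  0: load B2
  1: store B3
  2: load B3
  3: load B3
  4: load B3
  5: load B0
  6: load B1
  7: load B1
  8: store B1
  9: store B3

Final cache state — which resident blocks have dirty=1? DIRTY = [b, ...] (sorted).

DIRTY = [3]

0: R B2 -> L0 miss  d=-]
1: W B3 -> L1 miss  d=D]
2: R B3 -> L1 hit  d=D]
3: R B3 -> L1 hit  d=D]
4: R B3 -> L1 hit  d=D]
5: R B0 -> L0 miss  d=-]
6: R B1 -> L1 miss wb->B3  d=-]
7: R B1 -> L1 hit  d=-]
8: W B1 -> L1 hit  d=D]
9: W B3 -> L1 miss wb->B1  d=D]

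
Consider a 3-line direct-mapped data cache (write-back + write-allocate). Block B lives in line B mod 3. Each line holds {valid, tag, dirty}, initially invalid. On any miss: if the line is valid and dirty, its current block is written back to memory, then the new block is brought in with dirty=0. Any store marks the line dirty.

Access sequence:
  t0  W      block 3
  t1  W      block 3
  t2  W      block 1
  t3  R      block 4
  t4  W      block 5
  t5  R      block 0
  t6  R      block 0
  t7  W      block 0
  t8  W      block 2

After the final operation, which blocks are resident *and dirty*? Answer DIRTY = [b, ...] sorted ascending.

DIRTY = [0, 2]

0: W B3 -> L0 miss  d=D]
1: W B3 -> L0 hit  d=D]
2: W B1 -> L1 miss  d=D]
3: R B4 -> L1 miss wb->B1  d=-]
4: W B5 -> L2 miss  d=D]
5: R B0 -> L0 miss wb->B3  d=-]
6: R B0 -> L0 hit  d=-]
7: W B0 -> L0 hit  d=D]
8: W B2 -> L2 miss wb->B5  d=D]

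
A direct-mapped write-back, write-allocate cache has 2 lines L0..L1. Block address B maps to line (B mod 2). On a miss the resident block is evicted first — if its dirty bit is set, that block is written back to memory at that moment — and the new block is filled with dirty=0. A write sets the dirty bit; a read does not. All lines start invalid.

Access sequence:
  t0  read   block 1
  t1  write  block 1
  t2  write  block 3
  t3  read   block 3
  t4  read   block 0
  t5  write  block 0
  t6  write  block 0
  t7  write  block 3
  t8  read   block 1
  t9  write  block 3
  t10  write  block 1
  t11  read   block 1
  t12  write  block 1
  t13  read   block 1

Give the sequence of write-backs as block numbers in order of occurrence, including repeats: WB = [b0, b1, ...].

0: R B1 → L1 miss [-]
1: W B1 → L1 hit [D]
2: W B3 → L1 miss wb→B1 [D]
3: R B3 → L1 hit [D]
4: R B0 → L0 miss [-]
5: W B0 → L0 hit [D]
6: W B0 → L0 hit [D]
7: W B3 → L1 hit [D]
8: R B1 → L1 miss wb→B3 [-]
9: W B3 → L1 miss [D]
10: W B1 → L1 miss wb→B3 [D]
11: R B1 → L1 hit [D]
12: W B1 → L1 hit [D]
13: R B1 → L1 hit [D]

WB = [1, 3, 3]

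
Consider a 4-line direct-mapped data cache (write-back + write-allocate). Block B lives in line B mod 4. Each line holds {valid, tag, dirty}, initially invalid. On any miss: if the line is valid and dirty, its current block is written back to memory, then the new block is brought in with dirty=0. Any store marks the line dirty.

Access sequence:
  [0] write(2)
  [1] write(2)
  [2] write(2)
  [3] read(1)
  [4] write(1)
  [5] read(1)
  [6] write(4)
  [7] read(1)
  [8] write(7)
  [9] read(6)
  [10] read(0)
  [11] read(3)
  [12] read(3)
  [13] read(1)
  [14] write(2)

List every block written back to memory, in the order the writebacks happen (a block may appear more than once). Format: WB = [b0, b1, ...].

  0 | W B2 → L2 miss [D]
  1 | W B2 → L2 hit [D]
  2 | W B2 → L2 hit [D]
  3 | R B1 → L1 miss [-]
  4 | W B1 → L1 hit [D]
  5 | R B1 → L1 hit [D]
  6 | W B4 → L0 miss [D]
  7 | R B1 → L1 hit [D]
  8 | W B7 → L3 miss [D]
  9 | R B6 → L2 miss wb→B2 [-]
  10 | R B0 → L0 miss wb→B4 [-]
  11 | R B3 → L3 miss wb→B7 [-]
  12 | R B3 → L3 hit [-]
  13 | R B1 → L1 hit [D]
  14 | W B2 → L2 miss [D]

WB = [2, 4, 7]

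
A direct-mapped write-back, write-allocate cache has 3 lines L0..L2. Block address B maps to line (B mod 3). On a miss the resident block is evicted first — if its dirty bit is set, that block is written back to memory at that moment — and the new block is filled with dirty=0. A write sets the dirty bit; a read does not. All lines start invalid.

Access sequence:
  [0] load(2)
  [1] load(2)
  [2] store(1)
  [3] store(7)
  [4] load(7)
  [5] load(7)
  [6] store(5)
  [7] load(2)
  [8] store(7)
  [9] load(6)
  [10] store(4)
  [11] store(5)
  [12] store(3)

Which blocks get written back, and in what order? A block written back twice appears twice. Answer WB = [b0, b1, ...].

  0 | R B2 → L2 miss [-]
  1 | R B2 → L2 hit [-]
  2 | W B1 → L1 miss [D]
  3 | W B7 → L1 miss wb→B1 [D]
  4 | R B7 → L1 hit [D]
  5 | R B7 → L1 hit [D]
  6 | W B5 → L2 miss [D]
  7 | R B2 → L2 miss wb→B5 [-]
  8 | W B7 → L1 hit [D]
  9 | R B6 → L0 miss [-]
  10 | W B4 → L1 miss wb→B7 [D]
  11 | W B5 → L2 miss [D]
  12 | W B3 → L0 miss [D]

WB = [1, 5, 7]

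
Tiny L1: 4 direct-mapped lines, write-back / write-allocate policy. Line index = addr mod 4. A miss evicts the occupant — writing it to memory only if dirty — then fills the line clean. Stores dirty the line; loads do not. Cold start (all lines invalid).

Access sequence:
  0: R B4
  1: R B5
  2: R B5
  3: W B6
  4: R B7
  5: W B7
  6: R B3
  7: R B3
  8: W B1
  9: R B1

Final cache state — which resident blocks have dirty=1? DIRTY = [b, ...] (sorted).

0: R B4 → L0 miss [-]
1: R B5 → L1 miss [-]
2: R B5 → L1 hit [-]
3: W B6 → L2 miss [D]
4: R B7 → L3 miss [-]
5: W B7 → L3 hit [D]
6: R B3 → L3 miss wb→B7 [-]
7: R B3 → L3 hit [-]
8: W B1 → L1 miss [D]
9: R B1 → L1 hit [D]

DIRTY = [1, 6]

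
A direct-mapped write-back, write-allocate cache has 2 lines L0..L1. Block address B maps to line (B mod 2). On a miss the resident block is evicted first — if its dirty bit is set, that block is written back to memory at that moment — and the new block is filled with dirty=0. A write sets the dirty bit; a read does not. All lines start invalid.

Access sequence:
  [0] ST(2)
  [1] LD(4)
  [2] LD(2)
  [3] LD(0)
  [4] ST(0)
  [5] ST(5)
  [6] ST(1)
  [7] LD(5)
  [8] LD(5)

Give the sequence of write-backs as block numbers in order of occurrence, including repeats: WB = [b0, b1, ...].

WB = [2, 5, 1]

0: W B2 → L0 miss [D]
1: R B4 → L0 miss wb→B2 [-]
2: R B2 → L0 miss [-]
3: R B0 → L0 miss [-]
4: W B0 → L0 hit [D]
5: W B5 → L1 miss [D]
6: W B1 → L1 miss wb→B5 [D]
7: R B5 → L1 miss wb→B1 [-]
8: R B5 → L1 hit [-]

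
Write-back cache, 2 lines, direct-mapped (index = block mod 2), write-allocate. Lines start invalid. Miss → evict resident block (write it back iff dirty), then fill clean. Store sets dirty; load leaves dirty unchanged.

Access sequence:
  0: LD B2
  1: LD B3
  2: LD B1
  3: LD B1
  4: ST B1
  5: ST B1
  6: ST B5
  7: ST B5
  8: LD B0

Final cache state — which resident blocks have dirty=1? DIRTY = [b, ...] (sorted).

  0 | R B2 → L0 miss [-]
  1 | R B3 → L1 miss [-]
  2 | R B1 → L1 miss [-]
  3 | R B1 → L1 hit [-]
  4 | W B1 → L1 hit [D]
  5 | W B1 → L1 hit [D]
  6 | W B5 → L1 miss wb→B1 [D]
  7 | W B5 → L1 hit [D]
  8 | R B0 → L0 miss [-]

DIRTY = [5]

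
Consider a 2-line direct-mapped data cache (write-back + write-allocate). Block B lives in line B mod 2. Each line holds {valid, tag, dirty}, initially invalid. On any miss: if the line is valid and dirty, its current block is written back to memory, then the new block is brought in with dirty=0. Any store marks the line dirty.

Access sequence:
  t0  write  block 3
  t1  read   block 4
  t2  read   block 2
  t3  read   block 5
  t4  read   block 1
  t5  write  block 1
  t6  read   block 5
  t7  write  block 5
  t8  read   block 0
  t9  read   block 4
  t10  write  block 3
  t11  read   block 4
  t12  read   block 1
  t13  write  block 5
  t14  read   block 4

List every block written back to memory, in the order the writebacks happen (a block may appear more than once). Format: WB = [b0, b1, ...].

WB = [3, 1, 5, 3]

0: W B3 → L1 miss [D]
1: R B4 → L0 miss [-]
2: R B2 → L0 miss [-]
3: R B5 → L1 miss wb→B3 [-]
4: R B1 → L1 miss [-]
5: W B1 → L1 hit [D]
6: R B5 → L1 miss wb→B1 [-]
7: W B5 → L1 hit [D]
8: R B0 → L0 miss [-]
9: R B4 → L0 miss [-]
10: W B3 → L1 miss wb→B5 [D]
11: R B4 → L0 hit [-]
12: R B1 → L1 miss wb→B3 [-]
13: W B5 → L1 miss [D]
14: R B4 → L0 hit [-]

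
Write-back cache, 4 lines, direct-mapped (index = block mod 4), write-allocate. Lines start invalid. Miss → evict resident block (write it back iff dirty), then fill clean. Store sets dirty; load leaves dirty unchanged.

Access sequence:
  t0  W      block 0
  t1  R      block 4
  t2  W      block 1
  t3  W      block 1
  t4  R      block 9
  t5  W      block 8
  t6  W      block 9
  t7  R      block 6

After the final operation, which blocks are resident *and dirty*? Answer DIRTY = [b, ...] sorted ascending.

0: W B0 → L0 miss [D]
1: R B4 → L0 miss wb→B0 [-]
2: W B1 → L1 miss [D]
3: W B1 → L1 hit [D]
4: R B9 → L1 miss wb→B1 [-]
5: W B8 → L0 miss [D]
6: W B9 → L1 hit [D]
7: R B6 → L2 miss [-]

DIRTY = [8, 9]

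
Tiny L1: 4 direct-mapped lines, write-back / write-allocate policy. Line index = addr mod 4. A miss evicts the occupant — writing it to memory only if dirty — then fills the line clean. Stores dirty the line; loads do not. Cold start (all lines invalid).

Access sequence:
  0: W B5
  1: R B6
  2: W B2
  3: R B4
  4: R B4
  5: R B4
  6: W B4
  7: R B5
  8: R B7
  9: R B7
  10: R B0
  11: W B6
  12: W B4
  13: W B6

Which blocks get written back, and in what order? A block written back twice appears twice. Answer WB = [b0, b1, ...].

WB = [4, 2]

0: W B5 → L1 miss [D]
1: R B6 → L2 miss [-]
2: W B2 → L2 miss [D]
3: R B4 → L0 miss [-]
4: R B4 → L0 hit [-]
5: R B4 → L0 hit [-]
6: W B4 → L0 hit [D]
7: R B5 → L1 hit [D]
8: R B7 → L3 miss [-]
9: R B7 → L3 hit [-]
10: R B0 → L0 miss wb→B4 [-]
11: W B6 → L2 miss wb→B2 [D]
12: W B4 → L0 miss [D]
13: W B6 → L2 hit [D]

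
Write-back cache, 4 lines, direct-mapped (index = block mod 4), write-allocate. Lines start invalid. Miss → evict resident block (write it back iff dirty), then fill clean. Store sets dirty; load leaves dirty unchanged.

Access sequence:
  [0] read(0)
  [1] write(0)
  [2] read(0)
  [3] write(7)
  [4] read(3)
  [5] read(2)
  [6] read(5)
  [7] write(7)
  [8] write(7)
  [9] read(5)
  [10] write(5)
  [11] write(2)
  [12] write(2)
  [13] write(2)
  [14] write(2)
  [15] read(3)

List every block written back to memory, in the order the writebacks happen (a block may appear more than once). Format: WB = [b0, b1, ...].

  0 | R B0 → L0 miss [-]
  1 | W B0 → L0 hit [D]
  2 | R B0 → L0 hit [D]
  3 | W B7 → L3 miss [D]
  4 | R B3 → L3 miss wb→B7 [-]
  5 | R B2 → L2 miss [-]
  6 | R B5 → L1 miss [-]
  7 | W B7 → L3 miss [D]
  8 | W B7 → L3 hit [D]
  9 | R B5 → L1 hit [-]
  10 | W B5 → L1 hit [D]
  11 | W B2 → L2 hit [D]
  12 | W B2 → L2 hit [D]
  13 | W B2 → L2 hit [D]
  14 | W B2 → L2 hit [D]
  15 | R B3 → L3 miss wb→B7 [-]

WB = [7, 7]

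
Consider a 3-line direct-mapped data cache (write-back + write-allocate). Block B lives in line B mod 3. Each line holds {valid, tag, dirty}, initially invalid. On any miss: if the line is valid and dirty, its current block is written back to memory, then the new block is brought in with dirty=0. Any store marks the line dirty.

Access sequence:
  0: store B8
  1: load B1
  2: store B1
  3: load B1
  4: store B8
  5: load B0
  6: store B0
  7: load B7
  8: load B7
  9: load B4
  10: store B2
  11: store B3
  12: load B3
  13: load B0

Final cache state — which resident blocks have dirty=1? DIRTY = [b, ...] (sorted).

DIRTY = [2]

0: W B8 → L2 miss [D]
1: R B1 → L1 miss [-]
2: W B1 → L1 hit [D]
3: R B1 → L1 hit [D]
4: W B8 → L2 hit [D]
5: R B0 → L0 miss [-]
6: W B0 → L0 hit [D]
7: R B7 → L1 miss wb→B1 [-]
8: R B7 → L1 hit [-]
9: R B4 → L1 miss [-]
10: W B2 → L2 miss wb→B8 [D]
11: W B3 → L0 miss wb→B0 [D]
12: R B3 → L0 hit [D]
13: R B0 → L0 miss wb→B3 [-]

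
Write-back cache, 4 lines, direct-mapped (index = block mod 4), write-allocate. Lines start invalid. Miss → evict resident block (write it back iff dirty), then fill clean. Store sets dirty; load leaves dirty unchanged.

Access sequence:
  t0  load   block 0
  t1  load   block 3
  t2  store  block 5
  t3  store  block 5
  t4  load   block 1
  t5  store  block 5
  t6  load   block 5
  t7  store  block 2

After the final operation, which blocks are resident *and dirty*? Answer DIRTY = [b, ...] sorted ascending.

DIRTY = [2, 5]

0: R B0 -> L0 miss  d=-]
1: R B3 -> L3 miss  d=-]
2: W B5 -> L1 miss  d=D]
3: W B5 -> L1 hit  d=D]
4: R B1 -> L1 miss wb->B5  d=-]
5: W B5 -> L1 miss  d=D]
6: R B5 -> L1 hit  d=D]
7: W B2 -> L2 miss  d=D]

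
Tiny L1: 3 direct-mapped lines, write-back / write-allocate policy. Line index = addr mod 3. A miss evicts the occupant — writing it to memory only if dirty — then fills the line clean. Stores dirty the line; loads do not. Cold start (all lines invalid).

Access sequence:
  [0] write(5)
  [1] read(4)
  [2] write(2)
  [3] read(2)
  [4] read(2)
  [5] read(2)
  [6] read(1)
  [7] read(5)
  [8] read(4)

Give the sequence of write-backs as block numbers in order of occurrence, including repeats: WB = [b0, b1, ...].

  0 | W B5 → L2 miss [D]
  1 | R B4 → L1 miss [-]
  2 | W B2 → L2 miss wb→B5 [D]
  3 | R B2 → L2 hit [D]
  4 | R B2 → L2 hit [D]
  5 | R B2 → L2 hit [D]
  6 | R B1 → L1 miss [-]
  7 | R B5 → L2 miss wb→B2 [-]
  8 | R B4 → L1 miss [-]

WB = [5, 2]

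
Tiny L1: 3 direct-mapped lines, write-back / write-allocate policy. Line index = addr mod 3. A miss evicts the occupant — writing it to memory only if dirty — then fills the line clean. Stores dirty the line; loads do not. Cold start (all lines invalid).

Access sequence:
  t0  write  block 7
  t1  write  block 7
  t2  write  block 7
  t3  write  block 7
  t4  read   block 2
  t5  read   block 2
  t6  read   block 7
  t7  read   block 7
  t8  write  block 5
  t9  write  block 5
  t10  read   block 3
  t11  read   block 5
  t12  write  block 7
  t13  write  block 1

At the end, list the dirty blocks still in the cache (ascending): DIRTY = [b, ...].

DIRTY = [1, 5]

0: W B7 -> L1 miss  d=D]
1: W B7 -> L1 hit  d=D]
2: W B7 -> L1 hit  d=D]
3: W B7 -> L1 hit  d=D]
4: R B2 -> L2 miss  d=-]
5: R B2 -> L2 hit  d=-]
6: R B7 -> L1 hit  d=D]
7: R B7 -> L1 hit  d=D]
8: W B5 -> L2 miss  d=D]
9: W B5 -> L2 hit  d=D]
10: R B3 -> L0 miss  d=-]
11: R B5 -> L2 hit  d=D]
12: W B7 -> L1 hit  d=D]
13: W B1 -> L1 miss wb->B7  d=D]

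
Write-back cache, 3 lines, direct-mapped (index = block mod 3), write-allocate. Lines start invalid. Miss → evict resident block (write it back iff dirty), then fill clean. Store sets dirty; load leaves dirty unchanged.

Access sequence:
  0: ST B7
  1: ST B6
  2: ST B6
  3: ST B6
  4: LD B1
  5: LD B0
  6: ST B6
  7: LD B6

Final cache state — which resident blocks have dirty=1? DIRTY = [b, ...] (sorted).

0: W B7 → L1 miss [D]
1: W B6 → L0 miss [D]
2: W B6 → L0 hit [D]
3: W B6 → L0 hit [D]
4: R B1 → L1 miss wb→B7 [-]
5: R B0 → L0 miss wb→B6 [-]
6: W B6 → L0 miss [D]
7: R B6 → L0 hit [D]

DIRTY = [6]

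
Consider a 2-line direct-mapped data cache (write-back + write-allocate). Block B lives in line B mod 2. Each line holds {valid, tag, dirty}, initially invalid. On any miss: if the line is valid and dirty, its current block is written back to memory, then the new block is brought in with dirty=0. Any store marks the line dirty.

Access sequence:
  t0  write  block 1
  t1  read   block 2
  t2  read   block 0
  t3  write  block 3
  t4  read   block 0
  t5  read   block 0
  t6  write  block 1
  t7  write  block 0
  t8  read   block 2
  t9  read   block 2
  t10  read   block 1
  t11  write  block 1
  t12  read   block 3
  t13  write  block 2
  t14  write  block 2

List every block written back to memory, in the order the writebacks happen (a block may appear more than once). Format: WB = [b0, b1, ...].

  0 | W B1 → L1 miss [D]
  1 | R B2 → L0 miss [-]
  2 | R B0 → L0 miss [-]
  3 | W B3 → L1 miss wb→B1 [D]
  4 | R B0 → L0 hit [-]
  5 | R B0 → L0 hit [-]
  6 | W B1 → L1 miss wb→B3 [D]
  7 | W B0 → L0 hit [D]
  8 | R B2 → L0 miss wb→B0 [-]
  9 | R B2 → L0 hit [-]
  10 | R B1 → L1 hit [D]
  11 | W B1 → L1 hit [D]
  12 | R B3 → L1 miss wb→B1 [-]
  13 | W B2 → L0 hit [D]
  14 | W B2 → L0 hit [D]

WB = [1, 3, 0, 1]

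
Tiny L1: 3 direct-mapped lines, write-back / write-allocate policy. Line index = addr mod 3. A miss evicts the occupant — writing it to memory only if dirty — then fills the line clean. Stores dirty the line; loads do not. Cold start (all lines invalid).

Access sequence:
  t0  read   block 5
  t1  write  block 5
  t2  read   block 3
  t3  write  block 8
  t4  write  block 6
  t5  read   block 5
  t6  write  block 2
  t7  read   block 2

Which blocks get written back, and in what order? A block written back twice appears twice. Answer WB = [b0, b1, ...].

WB = [5, 8]

0: R B5 → L2 miss [-]
1: W B5 → L2 hit [D]
2: R B3 → L0 miss [-]
3: W B8 → L2 miss wb→B5 [D]
4: W B6 → L0 miss [D]
5: R B5 → L2 miss wb→B8 [-]
6: W B2 → L2 miss [D]
7: R B2 → L2 hit [D]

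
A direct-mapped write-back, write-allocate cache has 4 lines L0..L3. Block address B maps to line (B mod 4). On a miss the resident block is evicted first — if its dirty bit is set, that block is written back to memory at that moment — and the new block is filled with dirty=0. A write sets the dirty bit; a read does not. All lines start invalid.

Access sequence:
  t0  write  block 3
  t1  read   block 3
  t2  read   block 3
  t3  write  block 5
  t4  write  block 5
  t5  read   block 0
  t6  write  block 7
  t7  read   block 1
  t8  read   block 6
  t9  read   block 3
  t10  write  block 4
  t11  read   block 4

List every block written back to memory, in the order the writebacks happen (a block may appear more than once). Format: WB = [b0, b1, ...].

WB = [3, 5, 7]

0: W B3 -> L3 miss  d=D]
1: R B3 -> L3 hit  d=D]
2: R B3 -> L3 hit  d=D]
3: W B5 -> L1 miss  d=D]
4: W B5 -> L1 hit  d=D]
5: R B0 -> L0 miss  d=-]
6: W B7 -> L3 miss wb->B3  d=D]
7: R B1 -> L1 miss wb->B5  d=-]
8: R B6 -> L2 miss  d=-]
9: R B3 -> L3 miss wb->B7  d=-]
10: W B4 -> L0 miss  d=D]
11: R B4 -> L0 hit  d=D]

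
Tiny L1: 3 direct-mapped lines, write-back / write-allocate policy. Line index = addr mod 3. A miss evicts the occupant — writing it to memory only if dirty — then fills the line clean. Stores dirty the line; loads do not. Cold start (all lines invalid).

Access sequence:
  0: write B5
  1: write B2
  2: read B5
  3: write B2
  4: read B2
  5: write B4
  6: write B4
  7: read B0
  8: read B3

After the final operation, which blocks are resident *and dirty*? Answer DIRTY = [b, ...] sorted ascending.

DIRTY = [2, 4]

0: W B5 → L2 miss [D]
1: W B2 → L2 miss wb→B5 [D]
2: R B5 → L2 miss wb→B2 [-]
3: W B2 → L2 miss [D]
4: R B2 → L2 hit [D]
5: W B4 → L1 miss [D]
6: W B4 → L1 hit [D]
7: R B0 → L0 miss [-]
8: R B3 → L0 miss [-]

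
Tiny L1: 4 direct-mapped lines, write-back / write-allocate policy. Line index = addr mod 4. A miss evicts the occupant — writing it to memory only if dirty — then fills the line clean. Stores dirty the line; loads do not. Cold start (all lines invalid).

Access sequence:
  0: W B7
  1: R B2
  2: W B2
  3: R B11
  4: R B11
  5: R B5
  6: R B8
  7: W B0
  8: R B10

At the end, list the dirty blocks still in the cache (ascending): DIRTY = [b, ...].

DIRTY = [0]

0: W B7 -> L3 miss  d=D]
1: R B2 -> L2 miss  d=-]
2: W B2 -> L2 hit  d=D]
3: R B11 -> L3 miss wb->B7  d=-]
4: R B11 -> L3 hit  d=-]
5: R B5 -> L1 miss  d=-]
6: R B8 -> L0 miss  d=-]
7: W B0 -> L0 miss  d=D]
8: R B10 -> L2 miss wb->B2  d=-]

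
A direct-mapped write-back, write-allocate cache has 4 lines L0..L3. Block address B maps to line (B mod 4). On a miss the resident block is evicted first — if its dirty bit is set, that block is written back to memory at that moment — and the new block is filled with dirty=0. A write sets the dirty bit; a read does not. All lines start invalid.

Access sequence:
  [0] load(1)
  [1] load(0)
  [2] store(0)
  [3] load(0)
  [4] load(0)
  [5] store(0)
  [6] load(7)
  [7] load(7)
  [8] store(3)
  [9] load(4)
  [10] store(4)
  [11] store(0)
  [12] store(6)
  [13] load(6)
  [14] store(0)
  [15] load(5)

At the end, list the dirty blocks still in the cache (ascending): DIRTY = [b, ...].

DIRTY = [0, 3, 6]

0: R B1 → L1 miss [-]
1: R B0 → L0 miss [-]
2: W B0 → L0 hit [D]
3: R B0 → L0 hit [D]
4: R B0 → L0 hit [D]
5: W B0 → L0 hit [D]
6: R B7 → L3 miss [-]
7: R B7 → L3 hit [-]
8: W B3 → L3 miss [D]
9: R B4 → L0 miss wb→B0 [-]
10: W B4 → L0 hit [D]
11: W B0 → L0 miss wb→B4 [D]
12: W B6 → L2 miss [D]
13: R B6 → L2 hit [D]
14: W B0 → L0 hit [D]
15: R B5 → L1 miss [-]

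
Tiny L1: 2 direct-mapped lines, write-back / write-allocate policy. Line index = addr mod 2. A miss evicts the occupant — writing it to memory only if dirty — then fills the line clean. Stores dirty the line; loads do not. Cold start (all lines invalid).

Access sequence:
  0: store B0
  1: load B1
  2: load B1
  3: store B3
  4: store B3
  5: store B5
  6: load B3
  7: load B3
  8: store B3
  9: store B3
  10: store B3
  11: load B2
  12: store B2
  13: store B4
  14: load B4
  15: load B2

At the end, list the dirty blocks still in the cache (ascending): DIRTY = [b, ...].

DIRTY = [3]

0: W B0 → L0 miss [D]
1: R B1 → L1 miss [-]
2: R B1 → L1 hit [-]
3: W B3 → L1 miss [D]
4: W B3 → L1 hit [D]
5: W B5 → L1 miss wb→B3 [D]
6: R B3 → L1 miss wb→B5 [-]
7: R B3 → L1 hit [-]
8: W B3 → L1 hit [D]
9: W B3 → L1 hit [D]
10: W B3 → L1 hit [D]
11: R B2 → L0 miss wb→B0 [-]
12: W B2 → L0 hit [D]
13: W B4 → L0 miss wb→B2 [D]
14: R B4 → L0 hit [D]
15: R B2 → L0 miss wb→B4 [-]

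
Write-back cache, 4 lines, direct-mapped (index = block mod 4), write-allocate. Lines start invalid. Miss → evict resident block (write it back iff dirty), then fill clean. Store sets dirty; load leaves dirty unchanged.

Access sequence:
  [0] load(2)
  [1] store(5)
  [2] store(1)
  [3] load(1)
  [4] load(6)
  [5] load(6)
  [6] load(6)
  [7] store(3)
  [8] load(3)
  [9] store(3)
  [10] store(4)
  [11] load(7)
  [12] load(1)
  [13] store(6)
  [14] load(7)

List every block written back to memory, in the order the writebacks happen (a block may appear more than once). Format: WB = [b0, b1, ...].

0: R B2 → L2 miss [-]
1: W B5 → L1 miss [D]
2: W B1 → L1 miss wb→B5 [D]
3: R B1 → L1 hit [D]
4: R B6 → L2 miss [-]
5: R B6 → L2 hit [-]
6: R B6 → L2 hit [-]
7: W B3 → L3 miss [D]
8: R B3 → L3 hit [D]
9: W B3 → L3 hit [D]
10: W B4 → L0 miss [D]
11: R B7 → L3 miss wb→B3 [-]
12: R B1 → L1 hit [D]
13: W B6 → L2 hit [D]
14: R B7 → L3 hit [-]

WB = [5, 3]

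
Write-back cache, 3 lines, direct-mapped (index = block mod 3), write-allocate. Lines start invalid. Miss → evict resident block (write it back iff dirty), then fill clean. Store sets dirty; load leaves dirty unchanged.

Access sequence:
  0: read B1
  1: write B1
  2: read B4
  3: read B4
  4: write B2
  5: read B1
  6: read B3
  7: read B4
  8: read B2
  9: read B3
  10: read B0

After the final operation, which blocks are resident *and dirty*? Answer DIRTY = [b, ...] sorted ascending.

0: R B1 -> L1 miss  d=-]
1: W B1 -> L1 hit  d=D]
2: R B4 -> L1 miss wb->B1  d=-]
3: R B4 -> L1 hit  d=-]
4: W B2 -> L2 miss  d=D]
5: R B1 -> L1 miss  d=-]
6: R B3 -> L0 miss  d=-]
7: R B4 -> L1 miss  d=-]
8: R B2 -> L2 hit  d=D]
9: R B3 -> L0 hit  d=-]
10: R B0 -> L0 miss  d=-]

DIRTY = [2]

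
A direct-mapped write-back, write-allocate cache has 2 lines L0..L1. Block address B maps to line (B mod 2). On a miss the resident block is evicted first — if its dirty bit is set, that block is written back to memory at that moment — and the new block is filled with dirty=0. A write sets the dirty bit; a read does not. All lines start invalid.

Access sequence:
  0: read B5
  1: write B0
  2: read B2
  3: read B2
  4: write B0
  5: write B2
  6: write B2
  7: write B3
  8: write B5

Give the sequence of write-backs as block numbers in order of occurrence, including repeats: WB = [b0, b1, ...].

WB = [0, 0, 3]

0: R B5 → L1 miss [-]
1: W B0 → L0 miss [D]
2: R B2 → L0 miss wb→B0 [-]
3: R B2 → L0 hit [-]
4: W B0 → L0 miss [D]
5: W B2 → L0 miss wb→B0 [D]
6: W B2 → L0 hit [D]
7: W B3 → L1 miss [D]
8: W B5 → L1 miss wb→B3 [D]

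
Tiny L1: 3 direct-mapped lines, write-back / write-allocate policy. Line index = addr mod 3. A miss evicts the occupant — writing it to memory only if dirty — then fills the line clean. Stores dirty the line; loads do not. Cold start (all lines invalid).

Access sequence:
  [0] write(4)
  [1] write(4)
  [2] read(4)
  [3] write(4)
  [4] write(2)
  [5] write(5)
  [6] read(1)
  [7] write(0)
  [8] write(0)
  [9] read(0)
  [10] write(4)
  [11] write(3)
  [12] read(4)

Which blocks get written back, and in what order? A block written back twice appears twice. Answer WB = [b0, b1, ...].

WB = [2, 4, 0]

0: W B4 -> L1 miss  d=D]
1: W B4 -> L1 hit  d=D]
2: R B4 -> L1 hit  d=D]
3: W B4 -> L1 hit  d=D]
4: W B2 -> L2 miss  d=D]
5: W B5 -> L2 miss wb->B2  d=D]
6: R B1 -> L1 miss wb->B4  d=-]
7: W B0 -> L0 miss  d=D]
8: W B0 -> L0 hit  d=D]
9: R B0 -> L0 hit  d=D]
10: W B4 -> L1 miss  d=D]
11: W B3 -> L0 miss wb->B0  d=D]
12: R B4 -> L1 hit  d=D]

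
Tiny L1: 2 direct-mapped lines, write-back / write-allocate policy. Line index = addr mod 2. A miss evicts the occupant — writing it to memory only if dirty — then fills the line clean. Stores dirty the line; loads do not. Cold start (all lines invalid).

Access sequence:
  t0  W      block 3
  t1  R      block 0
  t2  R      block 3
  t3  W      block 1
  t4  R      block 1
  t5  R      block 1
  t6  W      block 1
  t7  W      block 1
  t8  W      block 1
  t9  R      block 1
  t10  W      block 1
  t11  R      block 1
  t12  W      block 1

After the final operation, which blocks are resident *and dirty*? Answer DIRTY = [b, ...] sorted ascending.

0: W B3 -> L1 miss  d=D]
1: R B0 -> L0 miss  d=-]
2: R B3 -> L1 hit  d=D]
3: W B1 -> L1 miss wb->B3  d=D]
4: R B1 -> L1 hit  d=D]
5: R B1 -> L1 hit  d=D]
6: W B1 -> L1 hit  d=D]
7: W B1 -> L1 hit  d=D]
8: W B1 -> L1 hit  d=D]
9: R B1 -> L1 hit  d=D]
10: W B1 -> L1 hit  d=D]
11: R B1 -> L1 hit  d=D]
12: W B1 -> L1 hit  d=D]

DIRTY = [1]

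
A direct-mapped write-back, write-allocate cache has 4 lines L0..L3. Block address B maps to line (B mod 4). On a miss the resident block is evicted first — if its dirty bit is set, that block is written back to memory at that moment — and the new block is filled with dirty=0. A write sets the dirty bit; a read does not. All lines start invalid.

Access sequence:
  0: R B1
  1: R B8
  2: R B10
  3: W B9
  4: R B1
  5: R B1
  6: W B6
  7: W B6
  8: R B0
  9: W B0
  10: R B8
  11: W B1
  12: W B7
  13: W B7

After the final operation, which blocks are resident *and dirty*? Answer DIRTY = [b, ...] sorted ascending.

DIRTY = [1, 6, 7]

  0 | R B1 → L1 miss [-]
  1 | R B8 → L0 miss [-]
  2 | R B10 → L2 miss [-]
  3 | W B9 → L1 miss [D]
  4 | R B1 → L1 miss wb→B9 [-]
  5 | R B1 → L1 hit [-]
  6 | W B6 → L2 miss [D]
  7 | W B6 → L2 hit [D]
  8 | R B0 → L0 miss [-]
  9 | W B0 → L0 hit [D]
  10 | R B8 → L0 miss wb→B0 [-]
  11 | W B1 → L1 hit [D]
  12 | W B7 → L3 miss [D]
  13 | W B7 → L3 hit [D]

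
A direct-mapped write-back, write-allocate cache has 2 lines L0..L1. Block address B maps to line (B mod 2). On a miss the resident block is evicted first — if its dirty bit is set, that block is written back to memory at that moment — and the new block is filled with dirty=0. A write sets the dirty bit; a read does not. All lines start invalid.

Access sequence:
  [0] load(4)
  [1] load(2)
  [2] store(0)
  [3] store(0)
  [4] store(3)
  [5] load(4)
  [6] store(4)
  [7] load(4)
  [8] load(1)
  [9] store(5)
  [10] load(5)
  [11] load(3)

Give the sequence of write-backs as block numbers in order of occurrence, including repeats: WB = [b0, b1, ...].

WB = [0, 3, 5]

  0 | R B4 → L0 miss [-]
  1 | R B2 → L0 miss [-]
  2 | W B0 → L0 miss [D]
  3 | W B0 → L0 hit [D]
  4 | W B3 → L1 miss [D]
  5 | R B4 → L0 miss wb→B0 [-]
  6 | W B4 → L0 hit [D]
  7 | R B4 → L0 hit [D]
  8 | R B1 → L1 miss wb→B3 [-]
  9 | W B5 → L1 miss [D]
  10 | R B5 → L1 hit [D]
  11 | R B3 → L1 miss wb→B5 [-]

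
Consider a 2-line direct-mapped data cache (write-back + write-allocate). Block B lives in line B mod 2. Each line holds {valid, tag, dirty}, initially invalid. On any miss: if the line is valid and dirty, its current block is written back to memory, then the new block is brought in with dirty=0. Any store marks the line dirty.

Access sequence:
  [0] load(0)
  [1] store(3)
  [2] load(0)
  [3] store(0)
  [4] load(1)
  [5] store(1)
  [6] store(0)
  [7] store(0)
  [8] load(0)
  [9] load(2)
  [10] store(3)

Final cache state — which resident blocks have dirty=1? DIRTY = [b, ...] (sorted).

DIRTY = [3]

0: R B0 → L0 miss [-]
1: W B3 → L1 miss [D]
2: R B0 → L0 hit [-]
3: W B0 → L0 hit [D]
4: R B1 → L1 miss wb→B3 [-]
5: W B1 → L1 hit [D]
6: W B0 → L0 hit [D]
7: W B0 → L0 hit [D]
8: R B0 → L0 hit [D]
9: R B2 → L0 miss wb→B0 [-]
10: W B3 → L1 miss wb→B1 [D]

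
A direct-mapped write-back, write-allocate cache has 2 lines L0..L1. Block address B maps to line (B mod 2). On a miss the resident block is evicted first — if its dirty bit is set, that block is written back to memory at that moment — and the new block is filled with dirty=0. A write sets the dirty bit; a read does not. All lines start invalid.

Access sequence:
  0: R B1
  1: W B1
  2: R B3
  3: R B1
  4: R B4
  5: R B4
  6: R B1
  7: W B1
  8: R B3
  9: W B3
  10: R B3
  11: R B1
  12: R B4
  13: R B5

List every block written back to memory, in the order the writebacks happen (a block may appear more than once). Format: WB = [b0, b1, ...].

WB = [1, 1, 3]

0: R B1 → L1 miss [-]
1: W B1 → L1 hit [D]
2: R B3 → L1 miss wb→B1 [-]
3: R B1 → L1 miss [-]
4: R B4 → L0 miss [-]
5: R B4 → L0 hit [-]
6: R B1 → L1 hit [-]
7: W B1 → L1 hit [D]
8: R B3 → L1 miss wb→B1 [-]
9: W B3 → L1 hit [D]
10: R B3 → L1 hit [D]
11: R B1 → L1 miss wb→B3 [-]
12: R B4 → L0 hit [-]
13: R B5 → L1 miss [-]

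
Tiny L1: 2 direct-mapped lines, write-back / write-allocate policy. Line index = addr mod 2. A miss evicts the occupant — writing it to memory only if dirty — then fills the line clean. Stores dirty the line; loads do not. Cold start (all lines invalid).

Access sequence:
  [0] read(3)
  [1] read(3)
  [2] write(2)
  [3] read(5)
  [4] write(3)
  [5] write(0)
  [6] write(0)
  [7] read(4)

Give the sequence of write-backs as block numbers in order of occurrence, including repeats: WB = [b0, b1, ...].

  0 | R B3 → L1 miss [-]
  1 | R B3 → L1 hit [-]
  2 | W B2 → L0 miss [D]
  3 | R B5 → L1 miss [-]
  4 | W B3 → L1 miss [D]
  5 | W B0 → L0 miss wb→B2 [D]
  6 | W B0 → L0 hit [D]
  7 | R B4 → L0 miss wb→B0 [-]

WB = [2, 0]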